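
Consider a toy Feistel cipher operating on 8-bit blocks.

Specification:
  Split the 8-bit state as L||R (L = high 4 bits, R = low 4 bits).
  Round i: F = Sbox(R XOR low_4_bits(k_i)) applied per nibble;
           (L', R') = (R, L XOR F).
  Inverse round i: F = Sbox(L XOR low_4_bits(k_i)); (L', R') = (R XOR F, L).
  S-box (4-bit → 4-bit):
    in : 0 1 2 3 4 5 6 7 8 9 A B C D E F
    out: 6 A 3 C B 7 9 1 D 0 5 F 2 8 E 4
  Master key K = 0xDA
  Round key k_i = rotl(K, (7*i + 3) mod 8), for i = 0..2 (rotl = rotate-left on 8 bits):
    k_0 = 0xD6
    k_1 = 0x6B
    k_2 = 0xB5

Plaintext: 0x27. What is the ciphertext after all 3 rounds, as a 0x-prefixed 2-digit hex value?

s_0 = plaintext = 0x27
s_1 = Round(s_0, k_0) = 0x78
s_2 = Round(s_1, k_1) = 0x8B
s_3 = Round(s_2, k_2) = 0xB6

0xB6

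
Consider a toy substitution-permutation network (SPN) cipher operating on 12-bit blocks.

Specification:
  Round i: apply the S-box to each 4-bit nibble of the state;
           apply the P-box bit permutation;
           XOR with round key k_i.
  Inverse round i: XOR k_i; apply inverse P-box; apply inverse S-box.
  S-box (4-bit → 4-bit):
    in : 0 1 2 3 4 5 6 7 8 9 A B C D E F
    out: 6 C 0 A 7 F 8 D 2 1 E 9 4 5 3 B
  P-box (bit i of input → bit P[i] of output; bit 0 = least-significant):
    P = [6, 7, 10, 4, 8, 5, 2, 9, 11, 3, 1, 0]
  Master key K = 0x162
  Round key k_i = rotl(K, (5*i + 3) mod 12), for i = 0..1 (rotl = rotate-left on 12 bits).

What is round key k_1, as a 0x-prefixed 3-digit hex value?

0x216

K = 0x162
k_0 = rotl(K, (5*0+3) mod 12) = rotl(K, 3) = 0xB10
k_1 = rotl(K, (5*1+3) mod 12) = rotl(K, 8) = 0x216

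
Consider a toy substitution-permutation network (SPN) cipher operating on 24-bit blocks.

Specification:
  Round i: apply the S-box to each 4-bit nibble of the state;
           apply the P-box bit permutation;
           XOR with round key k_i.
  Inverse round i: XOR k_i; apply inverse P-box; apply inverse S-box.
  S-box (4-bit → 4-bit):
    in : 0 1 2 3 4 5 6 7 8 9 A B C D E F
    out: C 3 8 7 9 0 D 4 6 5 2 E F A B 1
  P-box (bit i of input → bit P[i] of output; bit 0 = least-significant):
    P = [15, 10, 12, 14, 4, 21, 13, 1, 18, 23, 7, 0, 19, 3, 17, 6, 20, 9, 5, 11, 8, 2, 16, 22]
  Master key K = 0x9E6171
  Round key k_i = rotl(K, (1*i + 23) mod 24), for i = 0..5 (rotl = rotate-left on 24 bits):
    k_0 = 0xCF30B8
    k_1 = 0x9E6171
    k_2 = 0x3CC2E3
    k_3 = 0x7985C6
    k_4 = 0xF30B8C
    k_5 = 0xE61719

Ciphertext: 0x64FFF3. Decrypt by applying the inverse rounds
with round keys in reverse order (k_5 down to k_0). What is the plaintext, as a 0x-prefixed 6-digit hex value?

0x7D5B4F

s_0 = ciphertext = 0x64FFF3
s_1 = InvRound(s_0, k_5) = 0x50B804
s_2 = InvRound(s_1, k_4) = 0x9A8889
s_3 = InvRound(s_2, k_3) = 0xC2BDDA
s_4 = InvRound(s_3, k_2) = 0x4C3E3B
s_5 = InvRound(s_4, k_1) = 0x4EBA2B
s_6 = InvRound(s_5, k_0) = 0x7D5B4F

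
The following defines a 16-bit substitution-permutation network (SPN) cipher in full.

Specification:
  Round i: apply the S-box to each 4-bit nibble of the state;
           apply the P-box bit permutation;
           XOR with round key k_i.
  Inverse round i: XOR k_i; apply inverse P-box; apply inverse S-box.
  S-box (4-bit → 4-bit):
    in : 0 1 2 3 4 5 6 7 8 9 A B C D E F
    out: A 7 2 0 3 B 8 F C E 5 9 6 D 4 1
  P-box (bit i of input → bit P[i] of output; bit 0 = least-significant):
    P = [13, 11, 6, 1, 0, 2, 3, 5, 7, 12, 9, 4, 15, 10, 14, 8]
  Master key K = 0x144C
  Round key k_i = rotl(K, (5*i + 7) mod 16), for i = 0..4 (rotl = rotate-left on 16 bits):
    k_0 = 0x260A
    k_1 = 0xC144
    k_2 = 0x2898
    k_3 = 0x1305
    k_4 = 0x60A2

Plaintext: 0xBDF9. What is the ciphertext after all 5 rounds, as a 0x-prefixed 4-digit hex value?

s_0 = plaintext = 0xBDF9
s_1 = Round(s_0, k_0) = 0xADD9
s_2 = Round(s_1, k_1) = 0x0BBF
s_3 = Round(s_2, k_2) = 0x0D29
s_4 = Round(s_3, k_3) = 0x1CD3
s_5 = Round(s_4, k_4) = 0xB68B

0xB68B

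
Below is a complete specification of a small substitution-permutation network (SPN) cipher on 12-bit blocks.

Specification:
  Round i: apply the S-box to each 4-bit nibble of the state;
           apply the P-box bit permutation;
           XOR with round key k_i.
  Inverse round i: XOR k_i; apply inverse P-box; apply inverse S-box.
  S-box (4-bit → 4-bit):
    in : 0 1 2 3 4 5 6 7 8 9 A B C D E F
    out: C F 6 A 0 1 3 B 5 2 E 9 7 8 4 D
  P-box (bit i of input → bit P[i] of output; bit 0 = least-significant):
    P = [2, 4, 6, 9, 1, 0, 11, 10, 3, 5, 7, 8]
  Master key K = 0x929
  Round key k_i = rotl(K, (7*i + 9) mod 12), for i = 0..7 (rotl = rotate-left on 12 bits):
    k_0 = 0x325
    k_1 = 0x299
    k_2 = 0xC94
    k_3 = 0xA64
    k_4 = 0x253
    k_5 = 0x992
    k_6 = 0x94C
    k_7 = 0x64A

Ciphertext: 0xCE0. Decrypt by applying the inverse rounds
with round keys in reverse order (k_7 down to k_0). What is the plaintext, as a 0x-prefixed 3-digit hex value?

0x186

s_0 = ciphertext = 0xCE0
s_1 = InvRound(s_0, k_7) = 0xC8D
s_2 = InvRound(s_1, k_6) = 0x03E
s_3 = InvRound(s_2, k_5) = 0x1E5
s_4 = InvRound(s_3, k_4) = 0xA57
s_5 = InvRound(s_4, k_3) = 0x969
s_6 = InvRound(s_5, k_2) = 0x13C
s_7 = InvRound(s_6, k_1) = 0xA9B
s_8 = InvRound(s_7, k_0) = 0x186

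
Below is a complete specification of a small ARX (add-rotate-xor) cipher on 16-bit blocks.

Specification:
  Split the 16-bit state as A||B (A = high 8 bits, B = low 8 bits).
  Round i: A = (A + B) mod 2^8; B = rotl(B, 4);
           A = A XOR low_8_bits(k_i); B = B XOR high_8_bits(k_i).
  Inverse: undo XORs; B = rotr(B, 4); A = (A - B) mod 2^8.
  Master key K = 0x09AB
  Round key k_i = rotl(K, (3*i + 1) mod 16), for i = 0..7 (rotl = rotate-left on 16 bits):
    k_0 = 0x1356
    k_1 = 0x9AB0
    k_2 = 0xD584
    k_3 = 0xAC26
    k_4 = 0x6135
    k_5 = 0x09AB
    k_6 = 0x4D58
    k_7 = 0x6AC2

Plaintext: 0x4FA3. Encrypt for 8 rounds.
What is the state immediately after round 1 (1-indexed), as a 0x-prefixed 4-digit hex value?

0xA429

s_0 = plaintext = 0x4FA3
s_1 = Round(s_0, k_0) = 0xA429
s_2 = Round(s_1, k_1) = 0x7D08
s_3 = Round(s_2, k_2) = 0x0155
s_4 = Round(s_3, k_3) = 0x70F9
s_5 = Round(s_4, k_4) = 0x5CFE
s_6 = Round(s_5, k_5) = 0xF1E6
s_7 = Round(s_6, k_6) = 0x8F23
s_8 = Round(s_7, k_7) = 0x7058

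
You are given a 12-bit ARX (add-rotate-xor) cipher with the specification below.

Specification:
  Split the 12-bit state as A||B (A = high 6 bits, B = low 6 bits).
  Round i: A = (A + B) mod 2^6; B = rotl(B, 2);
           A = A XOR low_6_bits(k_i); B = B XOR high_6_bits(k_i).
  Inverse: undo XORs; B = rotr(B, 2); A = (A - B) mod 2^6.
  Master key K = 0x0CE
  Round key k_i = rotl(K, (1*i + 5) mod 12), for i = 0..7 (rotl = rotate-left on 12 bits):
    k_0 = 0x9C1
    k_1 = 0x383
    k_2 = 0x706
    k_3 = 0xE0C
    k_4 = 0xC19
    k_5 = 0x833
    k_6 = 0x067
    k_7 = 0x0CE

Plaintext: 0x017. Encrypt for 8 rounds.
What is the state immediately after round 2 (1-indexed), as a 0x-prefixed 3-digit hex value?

0x4E5

s_0 = plaintext = 0x017
s_1 = Round(s_0, k_0) = 0x5BA
s_2 = Round(s_1, k_1) = 0x4E5
s_3 = Round(s_2, k_2) = 0xF8A
s_4 = Round(s_3, k_3) = 0x110
s_5 = Round(s_4, k_4) = 0x371
s_6 = Round(s_5, k_5) = 0x367
s_7 = Round(s_6, k_6) = 0x4DF
s_8 = Round(s_7, k_7) = 0xF3E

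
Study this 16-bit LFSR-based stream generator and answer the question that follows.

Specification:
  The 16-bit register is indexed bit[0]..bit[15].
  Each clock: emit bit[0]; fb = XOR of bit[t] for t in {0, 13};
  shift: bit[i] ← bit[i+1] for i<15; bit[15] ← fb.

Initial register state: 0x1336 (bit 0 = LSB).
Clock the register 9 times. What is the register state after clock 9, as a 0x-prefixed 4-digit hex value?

reg_0 = 0x1336
clock 1: out=0, reg = 0x099B
clock 2: out=1, reg = 0x84CD
clock 3: out=1, reg = 0xC266
clock 4: out=0, reg = 0x6133
clock 5: out=1, reg = 0x3099
clock 6: out=1, reg = 0x184C
clock 7: out=0, reg = 0x0C26
clock 8: out=0, reg = 0x0613
clock 9: out=1, reg = 0x8309

0x8309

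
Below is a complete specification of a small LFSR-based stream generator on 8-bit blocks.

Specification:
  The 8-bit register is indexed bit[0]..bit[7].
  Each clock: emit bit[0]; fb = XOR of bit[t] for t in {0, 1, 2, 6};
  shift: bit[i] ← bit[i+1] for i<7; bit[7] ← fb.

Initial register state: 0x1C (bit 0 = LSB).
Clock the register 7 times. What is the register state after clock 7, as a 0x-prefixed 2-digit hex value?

reg_0 = 0x1C
clock 1: out=0, reg = 0x8E
clock 2: out=0, reg = 0x47
clock 3: out=1, reg = 0x23
clock 4: out=1, reg = 0x11
clock 5: out=1, reg = 0x88
clock 6: out=0, reg = 0x44
clock 7: out=0, reg = 0x22

0x22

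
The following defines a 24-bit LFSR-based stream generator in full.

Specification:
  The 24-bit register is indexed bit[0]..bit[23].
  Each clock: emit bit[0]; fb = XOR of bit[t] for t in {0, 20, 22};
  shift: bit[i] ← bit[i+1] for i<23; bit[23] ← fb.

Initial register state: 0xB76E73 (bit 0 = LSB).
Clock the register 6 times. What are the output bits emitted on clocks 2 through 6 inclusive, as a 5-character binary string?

10011

reg_0 = 0xB76E73
clock 1: out=1, reg = 0x5BB739
clock 2: out=1, reg = 0xADDB9C
clock 3: out=0, reg = 0x56EDCE
clock 4: out=0, reg = 0x2B76E7
clock 5: out=1, reg = 0x95BB73
clock 6: out=1, reg = 0x4ADDB9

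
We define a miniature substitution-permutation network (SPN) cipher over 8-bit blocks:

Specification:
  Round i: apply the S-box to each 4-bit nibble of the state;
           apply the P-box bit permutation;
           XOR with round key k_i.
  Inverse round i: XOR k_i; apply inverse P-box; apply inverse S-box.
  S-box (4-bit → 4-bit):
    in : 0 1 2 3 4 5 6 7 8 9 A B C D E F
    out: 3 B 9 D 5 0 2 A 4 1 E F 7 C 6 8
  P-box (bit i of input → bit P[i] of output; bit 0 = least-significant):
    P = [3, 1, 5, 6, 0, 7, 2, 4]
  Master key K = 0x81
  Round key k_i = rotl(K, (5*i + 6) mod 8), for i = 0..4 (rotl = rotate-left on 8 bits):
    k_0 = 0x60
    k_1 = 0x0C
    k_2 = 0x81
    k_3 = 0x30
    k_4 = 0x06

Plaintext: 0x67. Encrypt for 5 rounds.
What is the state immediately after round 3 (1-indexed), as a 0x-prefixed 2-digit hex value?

0x9F

s_0 = plaintext = 0x67
s_1 = Round(s_0, k_0) = 0xA2
s_2 = Round(s_1, k_1) = 0xD0
s_3 = Round(s_2, k_2) = 0x9F
s_4 = Round(s_3, k_3) = 0x71
s_5 = Round(s_4, k_4) = 0xDC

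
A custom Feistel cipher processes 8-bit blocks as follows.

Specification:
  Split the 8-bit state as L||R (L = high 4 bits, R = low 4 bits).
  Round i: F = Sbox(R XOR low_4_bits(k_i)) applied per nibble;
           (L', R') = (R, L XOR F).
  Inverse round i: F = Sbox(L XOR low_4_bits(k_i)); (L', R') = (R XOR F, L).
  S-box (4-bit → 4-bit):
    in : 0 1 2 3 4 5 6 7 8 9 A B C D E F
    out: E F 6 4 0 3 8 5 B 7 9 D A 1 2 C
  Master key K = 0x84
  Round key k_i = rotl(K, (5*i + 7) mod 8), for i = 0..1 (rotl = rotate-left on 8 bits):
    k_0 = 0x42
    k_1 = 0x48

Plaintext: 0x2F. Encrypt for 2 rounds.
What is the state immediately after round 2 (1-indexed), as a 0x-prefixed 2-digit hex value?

s_0 = plaintext = 0x2F
s_1 = Round(s_0, k_0) = 0xF3
s_2 = Round(s_1, k_1) = 0x32

0x32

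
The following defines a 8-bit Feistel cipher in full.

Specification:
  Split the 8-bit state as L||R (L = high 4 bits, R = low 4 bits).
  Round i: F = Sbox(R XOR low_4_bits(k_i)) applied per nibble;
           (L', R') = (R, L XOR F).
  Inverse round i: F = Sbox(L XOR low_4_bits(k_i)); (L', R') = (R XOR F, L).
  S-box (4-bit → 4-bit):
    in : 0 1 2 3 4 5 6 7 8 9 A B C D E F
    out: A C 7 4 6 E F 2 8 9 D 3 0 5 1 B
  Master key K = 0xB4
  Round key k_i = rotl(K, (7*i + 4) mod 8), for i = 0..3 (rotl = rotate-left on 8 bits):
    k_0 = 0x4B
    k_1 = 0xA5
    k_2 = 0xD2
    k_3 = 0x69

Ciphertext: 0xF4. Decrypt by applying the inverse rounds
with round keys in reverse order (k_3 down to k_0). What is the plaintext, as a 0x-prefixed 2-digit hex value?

0x0F

s_0 = ciphertext = 0xF4
s_1 = InvRound(s_0, k_3) = 0xBF
s_2 = InvRound(s_1, k_2) = 0x6B
s_3 = InvRound(s_2, k_1) = 0xF6
s_4 = InvRound(s_3, k_0) = 0x0F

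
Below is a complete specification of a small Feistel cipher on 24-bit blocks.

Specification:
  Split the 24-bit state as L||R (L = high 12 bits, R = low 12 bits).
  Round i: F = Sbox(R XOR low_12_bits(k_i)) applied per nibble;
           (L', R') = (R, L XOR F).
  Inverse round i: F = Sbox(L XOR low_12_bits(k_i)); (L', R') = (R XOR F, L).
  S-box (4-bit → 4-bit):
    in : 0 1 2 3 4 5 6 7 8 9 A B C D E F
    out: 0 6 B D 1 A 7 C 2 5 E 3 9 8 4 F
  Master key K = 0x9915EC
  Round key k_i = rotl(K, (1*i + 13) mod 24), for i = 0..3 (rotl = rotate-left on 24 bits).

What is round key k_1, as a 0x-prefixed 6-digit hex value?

0x7B2645

K = 0x9915EC
k_0 = rotl(K, (1*0+13) mod 24) = rotl(K, 13) = 0xBD9322
k_1 = rotl(K, (1*1+13) mod 24) = rotl(K, 14) = 0x7B2645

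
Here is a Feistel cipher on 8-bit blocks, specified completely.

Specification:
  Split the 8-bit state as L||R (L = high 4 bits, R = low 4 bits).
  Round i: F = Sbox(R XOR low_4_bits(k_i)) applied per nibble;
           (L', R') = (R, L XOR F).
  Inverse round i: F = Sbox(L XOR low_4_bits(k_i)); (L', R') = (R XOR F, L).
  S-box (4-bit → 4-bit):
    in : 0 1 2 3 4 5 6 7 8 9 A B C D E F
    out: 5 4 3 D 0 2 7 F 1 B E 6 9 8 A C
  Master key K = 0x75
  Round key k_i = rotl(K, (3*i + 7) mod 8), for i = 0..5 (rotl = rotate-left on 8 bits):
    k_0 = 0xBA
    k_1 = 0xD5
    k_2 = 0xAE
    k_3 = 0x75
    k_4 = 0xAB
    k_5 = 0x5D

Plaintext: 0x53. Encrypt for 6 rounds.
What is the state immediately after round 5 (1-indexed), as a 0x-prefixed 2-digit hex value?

0xDF

s_0 = plaintext = 0x53
s_1 = Round(s_0, k_0) = 0x3E
s_2 = Round(s_1, k_1) = 0xE5
s_3 = Round(s_2, k_2) = 0x58
s_4 = Round(s_3, k_3) = 0x8D
s_5 = Round(s_4, k_4) = 0xDF
s_6 = Round(s_5, k_5) = 0xFE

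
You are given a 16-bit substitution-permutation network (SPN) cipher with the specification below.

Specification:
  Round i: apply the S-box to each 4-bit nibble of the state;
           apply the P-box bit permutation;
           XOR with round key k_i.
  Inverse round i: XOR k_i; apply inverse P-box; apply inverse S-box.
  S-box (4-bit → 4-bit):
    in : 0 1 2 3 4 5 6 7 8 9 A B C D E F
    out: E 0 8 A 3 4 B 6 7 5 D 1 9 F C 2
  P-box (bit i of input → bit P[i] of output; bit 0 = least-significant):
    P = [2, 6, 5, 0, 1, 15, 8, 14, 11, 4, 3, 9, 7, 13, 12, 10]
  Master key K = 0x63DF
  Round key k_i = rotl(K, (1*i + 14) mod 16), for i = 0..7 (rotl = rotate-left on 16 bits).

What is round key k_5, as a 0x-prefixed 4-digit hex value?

K = 0x63DF
k_0 = rotl(K, (1*0+14) mod 16) = rotl(K, 14) = 0xD8F7
k_1 = rotl(K, (1*1+14) mod 16) = rotl(K, 15) = 0xB1EF
k_2 = rotl(K, (1*2+14) mod 16) = rotl(K, 0) = 0x63DF
k_3 = rotl(K, (1*3+14) mod 16) = rotl(K, 1) = 0xC7BE
k_4 = rotl(K, (1*4+14) mod 16) = rotl(K, 2) = 0x8F7D
k_5 = rotl(K, (1*5+14) mod 16) = rotl(K, 3) = 0x1EFB

0x1EFB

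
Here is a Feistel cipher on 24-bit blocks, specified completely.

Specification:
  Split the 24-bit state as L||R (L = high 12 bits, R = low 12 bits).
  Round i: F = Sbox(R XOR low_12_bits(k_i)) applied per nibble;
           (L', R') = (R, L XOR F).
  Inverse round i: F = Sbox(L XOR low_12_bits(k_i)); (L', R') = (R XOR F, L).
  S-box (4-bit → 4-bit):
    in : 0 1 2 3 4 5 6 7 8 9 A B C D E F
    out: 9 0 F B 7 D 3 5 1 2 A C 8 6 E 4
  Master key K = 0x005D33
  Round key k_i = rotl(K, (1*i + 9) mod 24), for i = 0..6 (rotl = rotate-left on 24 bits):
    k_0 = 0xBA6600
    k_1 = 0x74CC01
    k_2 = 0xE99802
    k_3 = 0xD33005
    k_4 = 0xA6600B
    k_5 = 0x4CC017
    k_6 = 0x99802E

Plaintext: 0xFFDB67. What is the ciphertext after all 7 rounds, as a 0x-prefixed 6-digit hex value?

0xBAA03E

s_0 = plaintext = 0xFFDB67
s_1 = Round(s_0, k_0) = 0xB679C8
s_2 = Round(s_1, k_1) = 0x9C86E5
s_3 = Round(s_2, k_2) = 0x6E572D
s_4 = Round(s_3, k_3) = 0x72D314
s_5 = Round(s_4, k_4) = 0x314C29
s_6 = Round(s_5, k_5) = 0xC29BAA
s_7 = Round(s_6, k_6) = 0xBAA03E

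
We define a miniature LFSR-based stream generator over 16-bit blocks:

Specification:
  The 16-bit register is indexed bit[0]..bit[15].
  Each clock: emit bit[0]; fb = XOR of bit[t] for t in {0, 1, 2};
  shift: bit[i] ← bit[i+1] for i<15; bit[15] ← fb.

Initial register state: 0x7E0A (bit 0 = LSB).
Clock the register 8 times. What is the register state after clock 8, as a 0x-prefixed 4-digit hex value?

0x8D7E

reg_0 = 0x7E0A
clock 1: out=0, reg = 0xBF05
clock 2: out=1, reg = 0x5F82
clock 3: out=0, reg = 0xAFC1
clock 4: out=1, reg = 0xD7E0
clock 5: out=0, reg = 0x6BF0
clock 6: out=0, reg = 0x35F8
clock 7: out=0, reg = 0x1AFC
clock 8: out=0, reg = 0x8D7E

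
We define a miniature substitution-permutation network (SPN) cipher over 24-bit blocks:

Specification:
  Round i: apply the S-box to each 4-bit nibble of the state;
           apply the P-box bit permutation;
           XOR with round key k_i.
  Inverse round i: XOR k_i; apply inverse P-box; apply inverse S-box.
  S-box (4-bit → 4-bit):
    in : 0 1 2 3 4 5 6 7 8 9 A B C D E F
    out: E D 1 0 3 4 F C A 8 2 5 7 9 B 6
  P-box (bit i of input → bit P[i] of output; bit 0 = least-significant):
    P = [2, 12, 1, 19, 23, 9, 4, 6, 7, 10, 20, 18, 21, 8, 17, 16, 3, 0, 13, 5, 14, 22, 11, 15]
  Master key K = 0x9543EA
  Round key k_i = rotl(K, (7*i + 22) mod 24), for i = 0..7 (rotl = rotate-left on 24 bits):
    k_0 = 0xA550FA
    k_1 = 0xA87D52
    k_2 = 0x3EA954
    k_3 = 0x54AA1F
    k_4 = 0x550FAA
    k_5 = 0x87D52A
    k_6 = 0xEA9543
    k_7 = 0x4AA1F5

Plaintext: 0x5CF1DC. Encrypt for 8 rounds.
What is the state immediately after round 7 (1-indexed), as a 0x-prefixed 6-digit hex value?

s_0 = plaintext = 0x5CF1DC
s_1 = Round(s_0, k_0) = 0x336935
s_2 = Round(s_1, k_1) = 0x8F7C50
s_3 = Round(s_2, k_2) = 0x651DC7
s_4 = Round(s_3, k_3) = 0xBB408D
s_5 = Round(s_4, k_4) = 0x6960E6
s_6 = Round(s_5, k_5) = 0x780A4C
s_7 = Round(s_6, k_6) = 0x690A64
s_8 = Round(s_7, k_7) = 0x897E81

0x690A64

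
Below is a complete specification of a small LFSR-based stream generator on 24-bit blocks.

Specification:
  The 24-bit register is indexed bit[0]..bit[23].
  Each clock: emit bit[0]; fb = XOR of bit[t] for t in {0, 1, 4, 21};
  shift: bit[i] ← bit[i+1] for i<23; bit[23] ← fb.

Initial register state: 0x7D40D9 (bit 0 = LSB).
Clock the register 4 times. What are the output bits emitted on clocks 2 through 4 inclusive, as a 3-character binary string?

001

reg_0 = 0x7D40D9
clock 1: out=1, reg = 0xBEA06C
clock 2: out=0, reg = 0xDF5036
clock 3: out=0, reg = 0x6FA81B
clock 4: out=1, reg = 0x37D40D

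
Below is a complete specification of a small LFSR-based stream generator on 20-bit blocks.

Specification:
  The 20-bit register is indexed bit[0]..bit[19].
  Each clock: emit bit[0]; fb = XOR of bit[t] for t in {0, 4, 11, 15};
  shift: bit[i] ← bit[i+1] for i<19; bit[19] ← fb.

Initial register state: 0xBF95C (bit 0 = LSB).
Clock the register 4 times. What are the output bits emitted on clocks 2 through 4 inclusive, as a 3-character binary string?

011

reg_0 = 0xBF95C
clock 1: out=0, reg = 0xDFCAE
clock 2: out=0, reg = 0x6FE57
clock 3: out=1, reg = 0x37F2B
clock 4: out=1, reg = 0x1BF95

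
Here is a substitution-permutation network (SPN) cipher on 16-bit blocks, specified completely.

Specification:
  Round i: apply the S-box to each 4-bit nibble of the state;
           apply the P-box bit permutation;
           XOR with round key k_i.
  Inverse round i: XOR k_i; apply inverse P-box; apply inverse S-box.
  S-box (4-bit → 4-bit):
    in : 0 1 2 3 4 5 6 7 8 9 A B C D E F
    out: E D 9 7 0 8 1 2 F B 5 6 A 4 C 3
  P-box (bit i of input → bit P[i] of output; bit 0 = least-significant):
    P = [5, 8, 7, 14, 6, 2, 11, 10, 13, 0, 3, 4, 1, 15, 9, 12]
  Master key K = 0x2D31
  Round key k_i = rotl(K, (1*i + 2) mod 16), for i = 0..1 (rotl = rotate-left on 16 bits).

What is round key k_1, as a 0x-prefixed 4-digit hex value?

0x6989

K = 0x2D31
k_0 = rotl(K, (1*0+2) mod 16) = rotl(K, 2) = 0xB4C4
k_1 = rotl(K, (1*1+2) mod 16) = rotl(K, 3) = 0x6989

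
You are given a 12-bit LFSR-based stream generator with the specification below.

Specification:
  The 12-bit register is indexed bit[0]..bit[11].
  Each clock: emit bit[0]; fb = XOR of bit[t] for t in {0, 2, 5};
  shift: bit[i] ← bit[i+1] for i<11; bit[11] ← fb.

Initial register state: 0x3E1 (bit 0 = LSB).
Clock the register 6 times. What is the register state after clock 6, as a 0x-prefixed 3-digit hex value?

0x18F

reg_0 = 0x3E1
clock 1: out=1, reg = 0x1F0
clock 2: out=0, reg = 0x8F8
clock 3: out=0, reg = 0xC7C
clock 4: out=0, reg = 0x63E
clock 5: out=0, reg = 0x31F
clock 6: out=1, reg = 0x18F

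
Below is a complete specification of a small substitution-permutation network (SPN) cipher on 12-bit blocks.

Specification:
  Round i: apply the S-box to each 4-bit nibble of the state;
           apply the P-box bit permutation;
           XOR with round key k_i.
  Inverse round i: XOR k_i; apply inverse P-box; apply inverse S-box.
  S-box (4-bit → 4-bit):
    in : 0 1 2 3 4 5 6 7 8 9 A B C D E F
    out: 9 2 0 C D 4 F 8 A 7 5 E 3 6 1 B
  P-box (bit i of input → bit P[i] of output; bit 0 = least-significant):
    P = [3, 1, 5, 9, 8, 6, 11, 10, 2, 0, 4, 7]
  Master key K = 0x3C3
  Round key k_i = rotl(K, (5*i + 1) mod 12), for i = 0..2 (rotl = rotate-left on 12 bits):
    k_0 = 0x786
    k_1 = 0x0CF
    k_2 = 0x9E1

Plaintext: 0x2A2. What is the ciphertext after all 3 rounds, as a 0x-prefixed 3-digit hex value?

s_0 = plaintext = 0x2A2
s_1 = Round(s_0, k_0) = 0xE86
s_2 = Round(s_1, k_1) = 0x6A1
s_3 = Round(s_2, k_2) = 0x076

0x076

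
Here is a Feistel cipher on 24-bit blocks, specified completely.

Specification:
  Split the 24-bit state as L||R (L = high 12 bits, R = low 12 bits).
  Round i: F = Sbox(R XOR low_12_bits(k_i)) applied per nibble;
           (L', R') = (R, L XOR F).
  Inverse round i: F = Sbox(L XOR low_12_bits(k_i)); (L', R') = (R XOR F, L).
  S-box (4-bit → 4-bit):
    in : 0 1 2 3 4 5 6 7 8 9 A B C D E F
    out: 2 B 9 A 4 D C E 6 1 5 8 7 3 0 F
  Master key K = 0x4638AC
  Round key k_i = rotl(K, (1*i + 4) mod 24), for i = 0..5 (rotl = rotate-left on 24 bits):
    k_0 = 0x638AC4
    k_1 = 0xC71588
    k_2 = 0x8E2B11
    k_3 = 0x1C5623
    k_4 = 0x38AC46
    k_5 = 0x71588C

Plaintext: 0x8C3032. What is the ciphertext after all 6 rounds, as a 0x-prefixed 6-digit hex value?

s_0 = plaintext = 0x8C3032
s_1 = Round(s_0, k_0) = 0x032D3F
s_2 = Round(s_1, k_1) = 0xD3F6BC
s_3 = Round(s_2, k_2) = 0x6BCE6C
s_4 = Round(s_3, k_3) = 0xE6C0F3
s_5 = Round(s_4, k_4) = 0x0F39E1
s_6 = Round(s_5, k_5) = 0x9E1B30

0x9E1B30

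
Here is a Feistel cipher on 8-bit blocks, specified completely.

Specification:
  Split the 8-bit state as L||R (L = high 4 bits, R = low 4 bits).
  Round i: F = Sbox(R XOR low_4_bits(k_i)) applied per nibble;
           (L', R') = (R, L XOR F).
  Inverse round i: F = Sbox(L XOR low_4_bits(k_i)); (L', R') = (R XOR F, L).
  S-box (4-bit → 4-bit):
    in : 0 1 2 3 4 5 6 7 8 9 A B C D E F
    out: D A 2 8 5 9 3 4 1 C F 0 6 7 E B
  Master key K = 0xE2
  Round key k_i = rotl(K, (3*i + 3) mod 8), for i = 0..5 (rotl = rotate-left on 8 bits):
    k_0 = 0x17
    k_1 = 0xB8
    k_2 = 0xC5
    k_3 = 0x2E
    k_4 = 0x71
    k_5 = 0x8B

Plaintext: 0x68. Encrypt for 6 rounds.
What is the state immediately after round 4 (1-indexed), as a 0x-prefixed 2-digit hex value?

0x82

s_0 = plaintext = 0x68
s_1 = Round(s_0, k_0) = 0x8D
s_2 = Round(s_1, k_1) = 0xD1
s_3 = Round(s_2, k_2) = 0x18
s_4 = Round(s_3, k_3) = 0x82
s_5 = Round(s_4, k_4) = 0x20
s_6 = Round(s_5, k_5) = 0x02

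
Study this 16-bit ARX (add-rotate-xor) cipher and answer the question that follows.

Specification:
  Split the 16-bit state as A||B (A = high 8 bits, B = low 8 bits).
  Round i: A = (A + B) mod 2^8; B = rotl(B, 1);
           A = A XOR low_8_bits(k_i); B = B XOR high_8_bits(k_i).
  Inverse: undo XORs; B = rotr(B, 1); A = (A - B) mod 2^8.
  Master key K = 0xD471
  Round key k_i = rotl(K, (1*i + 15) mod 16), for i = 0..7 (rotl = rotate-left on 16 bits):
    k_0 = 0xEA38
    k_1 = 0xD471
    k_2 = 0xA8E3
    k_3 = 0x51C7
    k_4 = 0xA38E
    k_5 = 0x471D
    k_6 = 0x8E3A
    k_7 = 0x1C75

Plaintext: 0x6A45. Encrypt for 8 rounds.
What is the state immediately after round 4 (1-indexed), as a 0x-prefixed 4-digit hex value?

s_0 = plaintext = 0x6A45
s_1 = Round(s_0, k_0) = 0x9760
s_2 = Round(s_1, k_1) = 0x8614
s_3 = Round(s_2, k_2) = 0x7980
s_4 = Round(s_3, k_3) = 0x3E50
s_5 = Round(s_4, k_4) = 0x0003
s_6 = Round(s_5, k_5) = 0x1E41
s_7 = Round(s_6, k_6) = 0x650C
s_8 = Round(s_7, k_7) = 0x0404

0x3E50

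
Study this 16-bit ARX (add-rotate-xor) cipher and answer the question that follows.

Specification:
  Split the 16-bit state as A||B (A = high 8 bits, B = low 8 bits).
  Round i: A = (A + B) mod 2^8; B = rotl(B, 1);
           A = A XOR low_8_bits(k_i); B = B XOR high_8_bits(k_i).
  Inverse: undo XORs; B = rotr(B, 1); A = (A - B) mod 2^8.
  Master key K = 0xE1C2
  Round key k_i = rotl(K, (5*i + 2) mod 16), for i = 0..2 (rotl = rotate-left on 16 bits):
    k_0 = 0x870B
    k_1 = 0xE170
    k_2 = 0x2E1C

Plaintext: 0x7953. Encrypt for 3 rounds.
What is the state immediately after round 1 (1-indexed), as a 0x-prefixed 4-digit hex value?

0xC721

s_0 = plaintext = 0x7953
s_1 = Round(s_0, k_0) = 0xC721
s_2 = Round(s_1, k_1) = 0x98A3
s_3 = Round(s_2, k_2) = 0x2769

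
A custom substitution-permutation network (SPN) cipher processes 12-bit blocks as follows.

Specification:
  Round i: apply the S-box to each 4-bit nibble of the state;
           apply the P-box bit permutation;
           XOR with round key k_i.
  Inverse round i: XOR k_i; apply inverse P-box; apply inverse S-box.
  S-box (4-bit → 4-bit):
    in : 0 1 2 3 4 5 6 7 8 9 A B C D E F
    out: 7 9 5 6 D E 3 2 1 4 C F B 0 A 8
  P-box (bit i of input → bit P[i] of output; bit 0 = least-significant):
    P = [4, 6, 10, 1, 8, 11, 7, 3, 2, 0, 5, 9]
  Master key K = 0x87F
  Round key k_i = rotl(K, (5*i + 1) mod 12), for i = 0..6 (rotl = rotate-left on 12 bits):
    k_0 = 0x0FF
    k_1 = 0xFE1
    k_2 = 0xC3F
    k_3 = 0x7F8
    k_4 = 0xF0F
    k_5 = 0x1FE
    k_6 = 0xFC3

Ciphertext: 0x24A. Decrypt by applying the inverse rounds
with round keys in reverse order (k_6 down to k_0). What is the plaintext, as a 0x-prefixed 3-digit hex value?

s_0 = ciphertext = 0x24A
s_1 = InvRound(s_0, k_6) = 0x7B9
s_2 = InvRound(s_1, k_5) = 0xCD5
s_3 = InvRound(s_2, k_4) = 0xF4C
s_4 = InvRound(s_3, k_3) = 0x238
s_5 = InvRound(s_4, k_2) = 0xC7A
s_6 = InvRound(s_5, k_1) = 0xE41
s_7 = InvRound(s_6, k_0) = 0x454

0x454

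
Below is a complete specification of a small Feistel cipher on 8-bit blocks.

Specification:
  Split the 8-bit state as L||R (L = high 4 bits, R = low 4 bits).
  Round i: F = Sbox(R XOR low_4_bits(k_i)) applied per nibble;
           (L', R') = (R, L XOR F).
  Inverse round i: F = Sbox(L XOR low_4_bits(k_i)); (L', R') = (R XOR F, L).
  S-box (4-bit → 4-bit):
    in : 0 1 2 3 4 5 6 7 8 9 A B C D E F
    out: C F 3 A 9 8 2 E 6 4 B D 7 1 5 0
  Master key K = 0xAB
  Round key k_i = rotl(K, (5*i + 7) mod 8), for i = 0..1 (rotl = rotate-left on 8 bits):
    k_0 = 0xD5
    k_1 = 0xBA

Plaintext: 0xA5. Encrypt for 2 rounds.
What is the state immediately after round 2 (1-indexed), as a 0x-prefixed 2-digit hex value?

0x62

s_0 = plaintext = 0xA5
s_1 = Round(s_0, k_0) = 0x56
s_2 = Round(s_1, k_1) = 0x62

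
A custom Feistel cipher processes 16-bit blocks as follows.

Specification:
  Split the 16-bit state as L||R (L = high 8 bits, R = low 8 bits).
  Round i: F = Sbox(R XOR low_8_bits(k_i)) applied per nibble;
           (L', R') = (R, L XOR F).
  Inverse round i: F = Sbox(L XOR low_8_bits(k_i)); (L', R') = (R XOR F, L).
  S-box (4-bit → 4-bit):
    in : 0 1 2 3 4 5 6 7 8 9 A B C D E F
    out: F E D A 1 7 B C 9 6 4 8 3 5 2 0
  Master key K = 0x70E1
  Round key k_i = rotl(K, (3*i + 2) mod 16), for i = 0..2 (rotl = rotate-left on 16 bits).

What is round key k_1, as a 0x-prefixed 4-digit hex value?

K = 0x70E1
k_0 = rotl(K, (3*0+2) mod 16) = rotl(K, 2) = 0xC385
k_1 = rotl(K, (3*1+2) mod 16) = rotl(K, 5) = 0x1C2E

0x1C2E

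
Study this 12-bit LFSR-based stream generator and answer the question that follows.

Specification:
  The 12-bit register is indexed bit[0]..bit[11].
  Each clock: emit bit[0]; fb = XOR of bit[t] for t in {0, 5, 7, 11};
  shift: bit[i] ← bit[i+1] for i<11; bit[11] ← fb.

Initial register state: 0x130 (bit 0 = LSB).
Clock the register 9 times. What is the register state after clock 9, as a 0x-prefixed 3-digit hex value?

0xC48

reg_0 = 0x130
clock 1: out=0, reg = 0x898
clock 2: out=0, reg = 0x44C
clock 3: out=0, reg = 0x226
clock 4: out=0, reg = 0x913
clock 5: out=1, reg = 0x489
clock 6: out=1, reg = 0x244
clock 7: out=0, reg = 0x122
clock 8: out=0, reg = 0x891
clock 9: out=1, reg = 0xC48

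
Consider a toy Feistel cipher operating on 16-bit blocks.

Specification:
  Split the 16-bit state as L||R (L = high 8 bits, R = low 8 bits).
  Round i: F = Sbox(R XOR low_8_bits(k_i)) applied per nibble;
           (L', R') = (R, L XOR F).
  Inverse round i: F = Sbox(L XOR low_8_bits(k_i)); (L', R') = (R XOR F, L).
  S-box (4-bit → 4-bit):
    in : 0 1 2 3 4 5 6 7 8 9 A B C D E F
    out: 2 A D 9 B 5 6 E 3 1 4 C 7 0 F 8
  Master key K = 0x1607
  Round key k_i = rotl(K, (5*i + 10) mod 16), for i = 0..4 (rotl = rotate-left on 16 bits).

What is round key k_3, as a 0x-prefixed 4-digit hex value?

0x0E2C

K = 0x1607
k_0 = rotl(K, (5*0+10) mod 16) = rotl(K, 10) = 0x1C58
k_1 = rotl(K, (5*1+10) mod 16) = rotl(K, 15) = 0x8B03
k_2 = rotl(K, (5*2+10) mod 16) = rotl(K, 4) = 0x6071
k_3 = rotl(K, (5*3+10) mod 16) = rotl(K, 9) = 0x0E2C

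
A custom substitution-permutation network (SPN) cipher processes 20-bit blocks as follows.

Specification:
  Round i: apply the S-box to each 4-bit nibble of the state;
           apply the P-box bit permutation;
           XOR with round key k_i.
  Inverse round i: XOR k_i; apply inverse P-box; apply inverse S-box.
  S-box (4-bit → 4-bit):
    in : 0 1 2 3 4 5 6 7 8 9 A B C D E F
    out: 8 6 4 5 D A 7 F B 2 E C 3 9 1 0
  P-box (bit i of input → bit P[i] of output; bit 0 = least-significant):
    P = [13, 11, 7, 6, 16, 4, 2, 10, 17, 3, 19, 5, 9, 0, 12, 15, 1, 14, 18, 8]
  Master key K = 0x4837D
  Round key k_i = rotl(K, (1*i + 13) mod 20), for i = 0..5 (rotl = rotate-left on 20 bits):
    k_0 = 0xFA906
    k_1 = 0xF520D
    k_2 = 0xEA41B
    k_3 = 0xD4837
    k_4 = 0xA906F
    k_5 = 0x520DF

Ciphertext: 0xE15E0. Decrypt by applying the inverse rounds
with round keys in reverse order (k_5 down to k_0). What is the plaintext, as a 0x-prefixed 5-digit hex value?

0x26726

s_0 = ciphertext = 0xE15E0
s_1 = InvRound(s_0, k_5) = 0xD177E
s_2 = InvRound(s_1, k_4) = 0xB8E8F
s_3 = InvRound(s_2, k_3) = 0x1D852
s_4 = InvRound(s_3, k_2) = 0x116D8
s_5 = InvRound(s_4, k_1) = 0x193AB
s_6 = InvRound(s_5, k_0) = 0x26726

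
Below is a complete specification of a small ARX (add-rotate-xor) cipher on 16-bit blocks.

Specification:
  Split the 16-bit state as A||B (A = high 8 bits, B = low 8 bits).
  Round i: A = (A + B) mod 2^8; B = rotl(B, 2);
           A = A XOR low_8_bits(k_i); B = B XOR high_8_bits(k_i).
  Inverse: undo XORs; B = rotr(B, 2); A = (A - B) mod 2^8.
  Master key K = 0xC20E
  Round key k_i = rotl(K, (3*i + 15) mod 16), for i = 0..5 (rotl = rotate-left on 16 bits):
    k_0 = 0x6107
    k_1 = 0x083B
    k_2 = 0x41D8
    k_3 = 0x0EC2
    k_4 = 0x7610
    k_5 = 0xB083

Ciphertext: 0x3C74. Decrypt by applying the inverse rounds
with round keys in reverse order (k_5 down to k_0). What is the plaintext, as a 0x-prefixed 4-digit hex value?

0xB602

s_0 = ciphertext = 0x3C74
s_1 = InvRound(s_0, k_5) = 0x8E31
s_2 = InvRound(s_1, k_4) = 0xCDD1
s_3 = InvRound(s_2, k_3) = 0x18F7
s_4 = InvRound(s_3, k_2) = 0x13AD
s_5 = InvRound(s_4, k_1) = 0xBF69
s_6 = InvRound(s_5, k_0) = 0xB602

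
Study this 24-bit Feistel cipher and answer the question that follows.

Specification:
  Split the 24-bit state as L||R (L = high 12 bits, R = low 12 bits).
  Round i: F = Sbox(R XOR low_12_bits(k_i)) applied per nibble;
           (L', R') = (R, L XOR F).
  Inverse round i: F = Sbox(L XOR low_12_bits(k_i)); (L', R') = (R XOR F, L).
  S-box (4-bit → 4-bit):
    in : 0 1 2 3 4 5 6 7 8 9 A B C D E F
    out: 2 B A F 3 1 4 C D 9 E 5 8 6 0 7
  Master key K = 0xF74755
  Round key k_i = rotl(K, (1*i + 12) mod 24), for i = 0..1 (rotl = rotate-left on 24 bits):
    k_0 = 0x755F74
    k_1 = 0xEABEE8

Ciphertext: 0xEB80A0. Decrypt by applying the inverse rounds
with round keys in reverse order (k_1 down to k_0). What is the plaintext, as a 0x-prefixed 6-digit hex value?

s_0 = ciphertext = 0xEB80A0
s_1 = InvRound(s_0, k_1) = 0x2B2EB8
s_2 = InvRound(s_1, k_0) = 0x83C2B2

0x83C2B2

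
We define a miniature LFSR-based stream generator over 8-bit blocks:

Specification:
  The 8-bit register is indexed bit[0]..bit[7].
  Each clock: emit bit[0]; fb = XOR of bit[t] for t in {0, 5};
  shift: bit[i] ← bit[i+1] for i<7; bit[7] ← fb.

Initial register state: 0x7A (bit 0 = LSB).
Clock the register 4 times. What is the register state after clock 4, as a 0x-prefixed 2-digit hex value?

0x17

reg_0 = 0x7A
clock 1: out=0, reg = 0xBD
clock 2: out=1, reg = 0x5E
clock 3: out=0, reg = 0x2F
clock 4: out=1, reg = 0x17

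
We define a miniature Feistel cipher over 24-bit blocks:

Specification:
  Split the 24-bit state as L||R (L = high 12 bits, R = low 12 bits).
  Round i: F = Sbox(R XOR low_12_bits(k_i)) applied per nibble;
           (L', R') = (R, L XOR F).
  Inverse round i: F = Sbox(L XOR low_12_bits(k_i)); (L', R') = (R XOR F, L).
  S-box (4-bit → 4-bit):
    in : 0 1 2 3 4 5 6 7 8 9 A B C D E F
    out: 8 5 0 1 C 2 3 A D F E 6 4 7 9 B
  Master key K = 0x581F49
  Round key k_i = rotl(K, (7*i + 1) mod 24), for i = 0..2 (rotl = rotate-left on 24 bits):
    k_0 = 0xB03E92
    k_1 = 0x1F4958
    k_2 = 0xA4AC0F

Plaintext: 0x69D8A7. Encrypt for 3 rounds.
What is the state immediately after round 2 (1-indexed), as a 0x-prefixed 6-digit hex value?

0x58FCDD

s_0 = plaintext = 0x69D8A7
s_1 = Round(s_0, k_0) = 0x8A758F
s_2 = Round(s_1, k_1) = 0x58FCDD
s_3 = Round(s_2, k_2) = 0xCDDDFF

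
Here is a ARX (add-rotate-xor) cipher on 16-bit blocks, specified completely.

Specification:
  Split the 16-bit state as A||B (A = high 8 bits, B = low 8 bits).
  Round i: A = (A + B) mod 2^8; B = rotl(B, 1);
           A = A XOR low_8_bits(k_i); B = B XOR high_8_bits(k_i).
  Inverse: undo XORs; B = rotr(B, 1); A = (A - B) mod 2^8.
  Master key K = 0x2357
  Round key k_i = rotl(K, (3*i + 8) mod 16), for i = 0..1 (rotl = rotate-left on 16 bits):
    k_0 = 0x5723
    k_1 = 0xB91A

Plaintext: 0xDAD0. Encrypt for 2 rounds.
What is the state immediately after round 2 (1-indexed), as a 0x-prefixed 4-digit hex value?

s_0 = plaintext = 0xDAD0
s_1 = Round(s_0, k_0) = 0x89F6
s_2 = Round(s_1, k_1) = 0x6554

0x6554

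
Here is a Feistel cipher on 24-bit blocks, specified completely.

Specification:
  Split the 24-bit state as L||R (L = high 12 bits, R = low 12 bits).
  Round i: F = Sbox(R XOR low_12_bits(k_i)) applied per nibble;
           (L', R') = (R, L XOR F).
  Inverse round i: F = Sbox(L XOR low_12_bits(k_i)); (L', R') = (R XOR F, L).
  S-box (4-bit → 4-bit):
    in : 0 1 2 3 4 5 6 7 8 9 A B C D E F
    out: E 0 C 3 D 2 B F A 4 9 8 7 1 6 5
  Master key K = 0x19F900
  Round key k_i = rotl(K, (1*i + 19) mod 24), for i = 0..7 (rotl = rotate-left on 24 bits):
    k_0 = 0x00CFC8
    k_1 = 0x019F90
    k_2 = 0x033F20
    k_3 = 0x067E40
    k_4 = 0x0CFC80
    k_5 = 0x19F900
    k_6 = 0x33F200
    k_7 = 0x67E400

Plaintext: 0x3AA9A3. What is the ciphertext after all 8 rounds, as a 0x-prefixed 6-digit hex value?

s_0 = plaintext = 0x3AA9A3
s_1 = Round(s_0, k_0) = 0x9A3812
s_2 = Round(s_1, k_1) = 0x81260F
s_3 = Round(s_2, k_2) = 0x60FCD7
s_4 = Round(s_3, k_3) = 0xCD7A40
s_5 = Round(s_4, k_4) = 0xA407A9
s_6 = Round(s_5, k_5) = 0x7A9CD4
s_7 = Round(s_6, k_6) = 0xCD41B4
s_8 = Round(s_7, k_7) = 0x1B4E59

0x1B4E59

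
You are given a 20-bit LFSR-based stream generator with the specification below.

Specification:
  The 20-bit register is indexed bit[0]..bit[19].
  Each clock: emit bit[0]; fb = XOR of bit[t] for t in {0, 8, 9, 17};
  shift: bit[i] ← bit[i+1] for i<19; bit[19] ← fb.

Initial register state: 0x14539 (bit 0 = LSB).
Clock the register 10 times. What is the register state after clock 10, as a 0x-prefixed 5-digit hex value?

0x6B851

reg_0 = 0x14539
clock 1: out=1, reg = 0x0A29C
clock 2: out=0, reg = 0x8514E
clock 3: out=0, reg = 0xC28A7
clock 4: out=1, reg = 0xE1453
clock 5: out=1, reg = 0x70A29
clock 6: out=1, reg = 0xB8514
clock 7: out=0, reg = 0x5C28A
clock 8: out=0, reg = 0xAE145
clock 9: out=1, reg = 0xD70A2
clock 10: out=0, reg = 0x6B851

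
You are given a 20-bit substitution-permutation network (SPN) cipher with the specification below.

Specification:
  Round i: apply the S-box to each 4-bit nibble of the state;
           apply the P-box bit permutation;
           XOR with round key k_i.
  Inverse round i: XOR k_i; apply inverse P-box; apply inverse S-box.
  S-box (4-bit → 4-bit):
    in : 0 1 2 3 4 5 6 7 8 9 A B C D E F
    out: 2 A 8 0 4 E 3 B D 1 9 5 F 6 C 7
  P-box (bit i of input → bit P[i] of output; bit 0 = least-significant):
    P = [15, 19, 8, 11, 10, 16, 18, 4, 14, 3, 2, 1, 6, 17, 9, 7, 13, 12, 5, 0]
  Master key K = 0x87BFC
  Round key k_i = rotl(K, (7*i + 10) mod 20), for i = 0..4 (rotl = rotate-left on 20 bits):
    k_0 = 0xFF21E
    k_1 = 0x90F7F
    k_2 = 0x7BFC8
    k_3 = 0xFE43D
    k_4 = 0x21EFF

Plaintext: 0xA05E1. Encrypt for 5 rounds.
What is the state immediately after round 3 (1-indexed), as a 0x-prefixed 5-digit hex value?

s_0 = plaintext = 0xA05E1
s_1 = Round(s_0, k_0) = 0x1DA01
s_2 = Round(s_1, k_1) = 0x2557C
s_3 = Round(s_2, k_2) = 0xC3057
s_4 = Round(s_3, k_3) = 0x25C04
s_5 = Round(s_4, k_4) = 0x15D70

0xC3057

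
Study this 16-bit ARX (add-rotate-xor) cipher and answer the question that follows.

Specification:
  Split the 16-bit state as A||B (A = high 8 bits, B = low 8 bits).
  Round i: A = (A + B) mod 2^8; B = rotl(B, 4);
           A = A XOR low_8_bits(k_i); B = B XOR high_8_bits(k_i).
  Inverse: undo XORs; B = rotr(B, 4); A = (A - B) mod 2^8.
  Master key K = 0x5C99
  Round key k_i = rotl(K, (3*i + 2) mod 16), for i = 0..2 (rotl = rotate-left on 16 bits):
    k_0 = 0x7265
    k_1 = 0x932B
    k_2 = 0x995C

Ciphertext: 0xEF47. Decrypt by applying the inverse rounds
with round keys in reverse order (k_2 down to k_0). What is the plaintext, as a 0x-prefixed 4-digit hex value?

s_0 = ciphertext = 0xEF47
s_1 = InvRound(s_0, k_2) = 0xC6ED
s_2 = InvRound(s_1, k_1) = 0x06E7
s_3 = InvRound(s_2, k_0) = 0x0A59

0x0A59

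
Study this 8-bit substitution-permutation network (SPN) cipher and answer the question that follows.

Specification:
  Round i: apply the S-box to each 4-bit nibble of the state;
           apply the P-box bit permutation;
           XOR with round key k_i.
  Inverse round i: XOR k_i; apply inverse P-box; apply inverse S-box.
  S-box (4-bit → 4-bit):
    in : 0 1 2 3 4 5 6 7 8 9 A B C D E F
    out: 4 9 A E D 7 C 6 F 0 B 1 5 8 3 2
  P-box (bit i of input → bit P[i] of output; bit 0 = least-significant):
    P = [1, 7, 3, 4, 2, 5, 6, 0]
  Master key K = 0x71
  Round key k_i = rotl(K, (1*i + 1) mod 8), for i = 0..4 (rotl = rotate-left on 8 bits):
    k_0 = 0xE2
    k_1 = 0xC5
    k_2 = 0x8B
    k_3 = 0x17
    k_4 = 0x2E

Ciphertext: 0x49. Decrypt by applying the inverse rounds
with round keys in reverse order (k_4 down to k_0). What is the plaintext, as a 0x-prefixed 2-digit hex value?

0x6E

s_0 = ciphertext = 0x49
s_1 = InvRound(s_0, k_4) = 0x8B
s_2 = InvRound(s_1, k_3) = 0xB3
s_3 = InvRound(s_2, k_2) = 0xF6
s_4 = InvRound(s_3, k_1) = 0x21
s_5 = InvRound(s_4, k_0) = 0x6E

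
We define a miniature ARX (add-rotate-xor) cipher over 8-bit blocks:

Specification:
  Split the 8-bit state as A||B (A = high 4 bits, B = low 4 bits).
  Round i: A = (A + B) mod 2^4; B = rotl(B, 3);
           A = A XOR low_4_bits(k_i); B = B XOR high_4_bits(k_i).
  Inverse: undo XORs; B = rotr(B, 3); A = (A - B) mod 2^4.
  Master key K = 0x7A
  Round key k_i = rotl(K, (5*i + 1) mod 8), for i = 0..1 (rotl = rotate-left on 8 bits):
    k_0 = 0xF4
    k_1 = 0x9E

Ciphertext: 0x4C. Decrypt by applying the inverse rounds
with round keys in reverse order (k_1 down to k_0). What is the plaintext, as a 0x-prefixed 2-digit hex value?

s_0 = ciphertext = 0x4C
s_1 = InvRound(s_0, k_1) = 0x0A
s_2 = InvRound(s_1, k_0) = 0xAA

0xAA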